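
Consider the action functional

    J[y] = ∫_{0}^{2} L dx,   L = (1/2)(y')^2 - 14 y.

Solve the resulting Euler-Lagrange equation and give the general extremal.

The Lagrangian is L = (1/2)(y')^2 - 14 y.
∂L/∂y = -14.
∂L/∂y' = y'.
The Euler-Lagrange equation d/dx(∂L/∂y') − ∂L/∂y = 0 becomes:
    y'' + 14 = 0
General solution: y(x) = -7 x^2 + A x + B, where A and B are arbitrary constants fixed by the endpoint conditions.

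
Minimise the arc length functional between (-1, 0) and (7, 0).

Arc-length functional: J[y] = ∫ sqrt(1 + (y')^2) dx.
Lagrangian L = sqrt(1 + (y')^2) has no explicit y dependence, so ∂L/∂y = 0 and the Euler-Lagrange equation gives
    d/dx( y' / sqrt(1 + (y')^2) ) = 0  ⇒  y' / sqrt(1 + (y')^2) = const.
Hence y' is constant, so y(x) is affine.
Fitting the endpoints (-1, 0) and (7, 0):
    slope m = (0 − 0) / (7 − (-1)) = 0,
    intercept c = 0 − m·(-1) = 0.
Extremal: y(x) = 0.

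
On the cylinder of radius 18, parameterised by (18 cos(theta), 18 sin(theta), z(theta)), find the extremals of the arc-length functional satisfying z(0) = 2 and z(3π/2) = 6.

Parameterise the cylinder of radius R = 18 as
    r(θ) = (18 cos θ, 18 sin θ, z(θ)).
The arc-length element is
    ds = sqrt(324 + (dz/dθ)^2) dθ,
so the Lagrangian is L = sqrt(324 + z'^2).
L depends on z' only, not on z or θ, so ∂L/∂z = 0 and
    ∂L/∂z' = z' / sqrt(324 + z'^2).
The Euler-Lagrange equation gives
    d/dθ( z' / sqrt(324 + z'^2) ) = 0,
so z' is constant. Integrating once:
    z(θ) = a θ + b,
a helix on the cylinder (a straight line when the cylinder is unrolled). The constants a, b are determined by the endpoint conditions.
With endpoint conditions z(0) = 2 and z(3π/2) = 6: from z(0) = b we get b = 2, and a·3π/2 + 2 = 6 gives a = 8/(3π), so
    z(θ) = (8/(3π)) θ + 2.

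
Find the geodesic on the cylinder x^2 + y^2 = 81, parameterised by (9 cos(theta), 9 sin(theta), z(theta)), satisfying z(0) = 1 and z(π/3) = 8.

Parameterise the cylinder of radius R = 9 as
    r(θ) = (9 cos θ, 9 sin θ, z(θ)).
The arc-length element is
    ds = sqrt(81 + (dz/dθ)^2) dθ,
so the Lagrangian is L = sqrt(81 + z'^2).
L depends on z' only, not on z or θ, so ∂L/∂z = 0 and
    ∂L/∂z' = z' / sqrt(81 + z'^2).
The Euler-Lagrange equation gives
    d/dθ( z' / sqrt(81 + z'^2) ) = 0,
so z' is constant. Integrating once:
    z(θ) = a θ + b,
a helix on the cylinder (a straight line when the cylinder is unrolled). The constants a, b are determined by the endpoint conditions.
With endpoint conditions z(0) = 1 and z(π/3) = 8: from z(0) = b we get b = 1, and a·π/3 + 1 = 8 gives a = 21/π, so
    z(θ) = (21/π) θ + 1.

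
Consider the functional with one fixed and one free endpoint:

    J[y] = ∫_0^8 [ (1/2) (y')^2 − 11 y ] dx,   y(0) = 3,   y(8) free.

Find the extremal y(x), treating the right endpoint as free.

The Lagrangian L = (1/2) (y')^2 − 11 y gives
    ∂L/∂y = −11,   ∂L/∂y' = y'.
Euler-Lagrange: d/dx(y') − (−11) = 0, i.e. y'' + 11 = 0, so
    y(x) = −(11/2) x^2 + C1 x + C2.
Fixed left endpoint y(0) = 3 ⇒ C2 = 3.
The right endpoint x = 8 is free, so the natural (transversality) condition is ∂L/∂y' |_{x=8} = 0, i.e. y'(8) = 0.
Compute y'(x) = −11 x + C1, so y'(8) = −88 + C1 = 0 ⇒ C1 = 88.
Therefore the extremal is
    y(x) = −(11/2) x^2 + 88 x + 3.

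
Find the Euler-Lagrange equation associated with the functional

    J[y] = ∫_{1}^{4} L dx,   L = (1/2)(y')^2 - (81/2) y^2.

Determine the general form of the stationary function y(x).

The Lagrangian is L = (1/2)(y')^2 - (81/2) y^2.
∂L/∂y = -81y.
∂L/∂y' = y'.
The Euler-Lagrange equation d/dx(∂L/∂y') − ∂L/∂y = 0 becomes:
    y'' + 81 y = 0
General solution: y(x) = A sin(9x) + B cos(9x), where A and B are arbitrary constants fixed by the endpoint conditions.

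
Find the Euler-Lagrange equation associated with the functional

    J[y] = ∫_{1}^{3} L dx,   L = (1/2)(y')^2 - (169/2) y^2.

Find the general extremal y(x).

The Lagrangian is L = (1/2)(y')^2 - (169/2) y^2.
∂L/∂y = -169y.
∂L/∂y' = y'.
The Euler-Lagrange equation d/dx(∂L/∂y') − ∂L/∂y = 0 becomes:
    y'' + 169 y = 0
General solution: y(x) = A sin(13x) + B cos(13x), where A and B are arbitrary constants fixed by the endpoint conditions.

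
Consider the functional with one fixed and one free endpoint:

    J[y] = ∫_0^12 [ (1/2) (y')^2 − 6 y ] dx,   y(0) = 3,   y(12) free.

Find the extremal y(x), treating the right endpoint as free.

The Lagrangian L = (1/2) (y')^2 − 6 y gives
    ∂L/∂y = −6,   ∂L/∂y' = y'.
Euler-Lagrange: d/dx(y') − (−6) = 0, i.e. y'' + 6 = 0, so
    y(x) = −(6/2) x^2 + C1 x + C2.
Fixed left endpoint y(0) = 3 ⇒ C2 = 3.
The right endpoint x = 12 is free, so the natural (transversality) condition is ∂L/∂y' |_{x=12} = 0, i.e. y'(12) = 0.
Compute y'(x) = −6 x + C1, so y'(12) = −72 + C1 = 0 ⇒ C1 = 72.
Therefore the extremal is
    y(x) = −3 x^2 + 72 x + 3.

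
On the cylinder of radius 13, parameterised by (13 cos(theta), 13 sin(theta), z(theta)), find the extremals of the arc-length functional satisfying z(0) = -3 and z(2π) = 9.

Parameterise the cylinder of radius R = 13 as
    r(θ) = (13 cos θ, 13 sin θ, z(θ)).
The arc-length element is
    ds = sqrt(169 + (dz/dθ)^2) dθ,
so the Lagrangian is L = sqrt(169 + z'^2).
L depends on z' only, not on z or θ, so ∂L/∂z = 0 and
    ∂L/∂z' = z' / sqrt(169 + z'^2).
The Euler-Lagrange equation gives
    d/dθ( z' / sqrt(169 + z'^2) ) = 0,
so z' is constant. Integrating once:
    z(θ) = a θ + b,
a helix on the cylinder (a straight line when the cylinder is unrolled). The constants a, b are determined by the endpoint conditions.
With endpoint conditions z(0) = -3 and z(2π) = 9: from z(0) = b we get b = -3, and a·2π + -3 = 9 gives a = 6/π, so
    z(θ) = (6/π) θ − 3.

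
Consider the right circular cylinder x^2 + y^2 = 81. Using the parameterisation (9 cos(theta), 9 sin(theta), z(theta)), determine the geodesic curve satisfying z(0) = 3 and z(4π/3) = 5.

Parameterise the cylinder of radius R = 9 as
    r(θ) = (9 cos θ, 9 sin θ, z(θ)).
The arc-length element is
    ds = sqrt(81 + (dz/dθ)^2) dθ,
so the Lagrangian is L = sqrt(81 + z'^2).
L depends on z' only, not on z or θ, so ∂L/∂z = 0 and
    ∂L/∂z' = z' / sqrt(81 + z'^2).
The Euler-Lagrange equation gives
    d/dθ( z' / sqrt(81 + z'^2) ) = 0,
so z' is constant. Integrating once:
    z(θ) = a θ + b,
a helix on the cylinder (a straight line when the cylinder is unrolled). The constants a, b are determined by the endpoint conditions.
With endpoint conditions z(0) = 3 and z(4π/3) = 5: from z(0) = b we get b = 3, and a·4π/3 + 3 = 5 gives a = 3/(2π), so
    z(θ) = (3/(2π)) θ + 3.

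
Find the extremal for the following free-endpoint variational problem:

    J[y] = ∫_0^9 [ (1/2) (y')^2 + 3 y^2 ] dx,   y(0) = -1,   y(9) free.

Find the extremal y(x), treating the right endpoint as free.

The Lagrangian L = (1/2) (y')^2 + 3 y^2 gives
    ∂L/∂y = 6 y,   ∂L/∂y' = y'.
Euler-Lagrange: y'' − 6 y = 0.
With k = sqrt(6), the general solution is
    y(x) = A cosh(sqrt(6) x) + B sinh(sqrt(6) x).
Fixed left endpoint y(0) = -1 ⇒ A = -1.
The right endpoint x = 9 is free, so the natural (transversality) condition is ∂L/∂y' |_{x=9} = 0, i.e. y'(9) = 0.
Compute y'(x) = A k sinh(k x) + B k cosh(k x), so
    y'(9) = A k sinh(k·9) + B k cosh(k·9) = 0
    ⇒ B = −A tanh(k·9) = tanh(sqrt(6)·9).
Therefore the extremal is
    y(x) = −cosh(sqrt(6) x) + tanh(sqrt(6)·9) sinh(sqrt(6) x).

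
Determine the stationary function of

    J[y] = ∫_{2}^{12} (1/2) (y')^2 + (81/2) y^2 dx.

The Lagrangian is L = (1/2) (y')^2 + (81/2) y^2.
Compute ∂L/∂y = 81y, ∂L/∂y' = y'.
The Euler-Lagrange equation d/dx(∂L/∂y') − ∂L/∂y = 0 reduces to
    y'' − 81 y = 0.
Its general solution is
    y(x) = A e^(9x) + B e^(−9x),
with A, B fixed by the endpoint conditions.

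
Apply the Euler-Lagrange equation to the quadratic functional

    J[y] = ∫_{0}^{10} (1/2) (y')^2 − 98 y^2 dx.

The Lagrangian is L = (1/2) (y')^2 − 98 y^2.
Compute ∂L/∂y = -196y, ∂L/∂y' = y'.
The Euler-Lagrange equation d/dx(∂L/∂y') − ∂L/∂y = 0 reduces to
    y'' + 196 y = 0.
Its general solution is
    y(x) = A sin(14x) + B cos(14x),
with A, B fixed by the endpoint conditions.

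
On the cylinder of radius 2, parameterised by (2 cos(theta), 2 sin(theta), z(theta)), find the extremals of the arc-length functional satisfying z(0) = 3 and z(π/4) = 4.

Parameterise the cylinder of radius R = 2 as
    r(θ) = (2 cos θ, 2 sin θ, z(θ)).
The arc-length element is
    ds = sqrt(4 + (dz/dθ)^2) dθ,
so the Lagrangian is L = sqrt(4 + z'^2).
L depends on z' only, not on z or θ, so ∂L/∂z = 0 and
    ∂L/∂z' = z' / sqrt(4 + z'^2).
The Euler-Lagrange equation gives
    d/dθ( z' / sqrt(4 + z'^2) ) = 0,
so z' is constant. Integrating once:
    z(θ) = a θ + b,
a helix on the cylinder (a straight line when the cylinder is unrolled). The constants a, b are determined by the endpoint conditions.
With endpoint conditions z(0) = 3 and z(π/4) = 4: from z(0) = b we get b = 3, and a·π/4 + 3 = 4 gives a = 4/π, so
    z(θ) = (4/π) θ + 3.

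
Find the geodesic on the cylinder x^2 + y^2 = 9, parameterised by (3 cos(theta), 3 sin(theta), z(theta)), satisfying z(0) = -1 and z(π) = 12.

Parameterise the cylinder of radius R = 3 as
    r(θ) = (3 cos θ, 3 sin θ, z(θ)).
The arc-length element is
    ds = sqrt(9 + (dz/dθ)^2) dθ,
so the Lagrangian is L = sqrt(9 + z'^2).
L depends on z' only, not on z or θ, so ∂L/∂z = 0 and
    ∂L/∂z' = z' / sqrt(9 + z'^2).
The Euler-Lagrange equation gives
    d/dθ( z' / sqrt(9 + z'^2) ) = 0,
so z' is constant. Integrating once:
    z(θ) = a θ + b,
a helix on the cylinder (a straight line when the cylinder is unrolled). The constants a, b are determined by the endpoint conditions.
With endpoint conditions z(0) = -1 and z(π) = 12: from z(0) = b we get b = -1, and a·π + -1 = 12 gives a = 13/π, so
    z(θ) = (13/π) θ − 1.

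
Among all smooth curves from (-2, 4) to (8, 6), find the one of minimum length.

Arc-length functional: J[y] = ∫ sqrt(1 + (y')^2) dx.
Lagrangian L = sqrt(1 + (y')^2) has no explicit y dependence, so ∂L/∂y = 0 and the Euler-Lagrange equation gives
    d/dx( y' / sqrt(1 + (y')^2) ) = 0  ⇒  y' / sqrt(1 + (y')^2) = const.
Hence y' is constant, so y(x) is affine.
Fitting the endpoints (-2, 4) and (8, 6):
    slope m = (6 − 4) / (8 − (-2)) = 1/5,
    intercept c = 4 − m·(-2) = 22/5.
Extremal: y(x) = (1/5) x + 22/5.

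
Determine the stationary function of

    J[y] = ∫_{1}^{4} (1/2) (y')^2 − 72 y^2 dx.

The Lagrangian is L = (1/2) (y')^2 − 72 y^2.
Compute ∂L/∂y = -144y, ∂L/∂y' = y'.
The Euler-Lagrange equation d/dx(∂L/∂y') − ∂L/∂y = 0 reduces to
    y'' + 144 y = 0.
Its general solution is
    y(x) = A sin(12x) + B cos(12x),
with A, B fixed by the endpoint conditions.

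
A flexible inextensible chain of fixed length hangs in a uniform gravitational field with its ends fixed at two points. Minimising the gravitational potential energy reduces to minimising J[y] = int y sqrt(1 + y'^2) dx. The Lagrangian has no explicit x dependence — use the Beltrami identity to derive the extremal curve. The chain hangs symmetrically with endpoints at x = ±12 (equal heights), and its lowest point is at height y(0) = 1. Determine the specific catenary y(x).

The Lagrangian L(y, y') = y sqrt(1 + y'^2) has no explicit x dependence, so the Beltrami identity applies:
    L − y' ∂L/∂y' = C.
Compute ∂L/∂y' = y · y' / sqrt(1 + y'^2). Then
    L − y' ∂L/∂y'
    = y sqrt(1 + y'^2) − y · y'^2 / sqrt(1 + y'^2)
    = y (1 + y'^2 − y'^2) / sqrt(1 + y'^2)
    = y / sqrt(1 + y'^2) = C.
Squaring gives y^2 = C^2 (1 + y'^2), i.e.
    y'^2 = y^2 / C^2 − 1.
Separating variables,
    dy / sqrt(y^2 − C^2) = dx / C,
and integrating gives arccosh(y / C) = (x − a)/C, so
    y(x) = C cosh((x − a)/C),
the catenary. The constants C and a are fixed by the two endpoint conditions (and, for the hanging-chain problem, the length constraint selects C).
Now fit the given data. The endpoints x = ±12 are symmetric at equal height, so the catenary is even about its minimum: a = 0 and y(x) = C cosh(x/C). The lowest point is y(0) = C cosh(0) = C, and we are told y(0) = 1, so C = 1. Therefore
    y(x) = cosh(x),
and at the endpoints
    y(±12) = cosh(12).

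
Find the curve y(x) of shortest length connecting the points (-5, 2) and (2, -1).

Arc-length functional: J[y] = ∫ sqrt(1 + (y')^2) dx.
Lagrangian L = sqrt(1 + (y')^2) has no explicit y dependence, so ∂L/∂y = 0 and the Euler-Lagrange equation gives
    d/dx( y' / sqrt(1 + (y')^2) ) = 0  ⇒  y' / sqrt(1 + (y')^2) = const.
Hence y' is constant, so y(x) is affine.
Fitting the endpoints (-5, 2) and (2, -1):
    slope m = ((-1) − 2) / (2 − (-5)) = -3/7,
    intercept c = 2 − m·(-5) = -1/7.
Extremal: y(x) = (-3/7) x - 1/7.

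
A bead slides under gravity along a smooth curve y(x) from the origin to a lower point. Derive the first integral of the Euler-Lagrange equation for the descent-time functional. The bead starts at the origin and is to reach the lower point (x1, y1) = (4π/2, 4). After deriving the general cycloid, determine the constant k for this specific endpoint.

The Lagrangian L = sqrt((1 + y'^2) / y) has no explicit x dependence, so the Beltrami identity applies:
    L − y' ∂L/∂y' = C.
Compute ∂L/∂y' = y' / sqrt(y (1 + y'^2)).
Substitute:
    sqrt((1 + y'^2)/y) − y'·y' / sqrt(y (1 + y'^2))
    = (1 + y'^2) / sqrt(y (1 + y'^2)) − y'^2 / sqrt(y (1 + y'^2))
    = 1 / sqrt(y (1 + y'^2)) = C.
Squaring and rearranging gives the first integral
    y (1 + y'^2) = 1/C^2 =: k   (constant).
Solving this first-order ODE by the substitution
    y = (k/2)(1 − cos θ)
yields the cycloid parameterisation
    x(θ) = (k/2)(θ − sin θ),   y(θ) = (k/2)(1 − cos θ).
The constant k is fixed by the endpoint condition.
Now fit the given lower endpoint (x1, y1) = (4π/2, 4). At the bottom of the first arch (θ = π), the parametric equations give
    y(π) = (k/2)(1 − cos π) = k,
    x(π) = (k/2)(π − sin π) = kπ/2.
Matching y(π) = 4 gives k = 4, consistent with x(π) = 4π/2. Therefore the specific cycloid is
    x(θ) = (4/2)(θ − sin θ),   y(θ) = (4/2)(1 − cos θ).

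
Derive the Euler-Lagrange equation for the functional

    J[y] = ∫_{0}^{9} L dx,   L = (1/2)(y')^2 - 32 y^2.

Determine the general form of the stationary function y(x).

The Lagrangian is L = (1/2)(y')^2 - 32 y^2.
∂L/∂y = -64y.
∂L/∂y' = y'.
The Euler-Lagrange equation d/dx(∂L/∂y') − ∂L/∂y = 0 becomes:
    y'' + 64 y = 0
General solution: y(x) = A sin(8x) + B cos(8x), where A and B are arbitrary constants fixed by the endpoint conditions.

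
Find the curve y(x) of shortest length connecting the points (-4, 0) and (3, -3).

Arc-length functional: J[y] = ∫ sqrt(1 + (y')^2) dx.
Lagrangian L = sqrt(1 + (y')^2) has no explicit y dependence, so ∂L/∂y = 0 and the Euler-Lagrange equation gives
    d/dx( y' / sqrt(1 + (y')^2) ) = 0  ⇒  y' / sqrt(1 + (y')^2) = const.
Hence y' is constant, so y(x) is affine.
Fitting the endpoints (-4, 0) and (3, -3):
    slope m = ((-3) − 0) / (3 − (-4)) = -3/7,
    intercept c = 0 − m·(-4) = -12/7.
Extremal: y(x) = (-3/7) x - 12/7.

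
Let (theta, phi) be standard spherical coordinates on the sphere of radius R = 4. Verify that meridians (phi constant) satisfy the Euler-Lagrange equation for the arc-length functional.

On the sphere of radius R = 4 with spherical coordinates (θ, φ), the induced metric is
    ds^2 = 16(dθ^2 + sin^2(θ) dφ^2).
Using θ as the parameter, the arc-length functional becomes
    J[φ] = ∫ 4 sqrt(1 + sin^2(θ) (dφ/dθ)^2) dθ.
So L = 4 sqrt(1 + sin^2(θ) φ'^2). Compute
    ∂L/∂φ = 0  (L has no explicit φ dependence),
    ∂L/∂φ' = 4 sin^2(θ) φ' / sqrt(1 + sin^2(θ) φ'^2).
For the candidate φ(θ) = c (constant), φ' = 0, so ∂L/∂φ' evaluated along the candidate vanishes, and ∂L/∂φ is identically zero. Hence
    d/dθ(∂L/∂φ') − ∂L/∂φ = 0
is satisfied. Therefore meridians φ = const are extremals of arc length — they are geodesics on the sphere.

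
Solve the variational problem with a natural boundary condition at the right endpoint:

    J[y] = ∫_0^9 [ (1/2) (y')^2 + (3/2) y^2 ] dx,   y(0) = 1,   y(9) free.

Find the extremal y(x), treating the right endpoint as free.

The Lagrangian L = (1/2) (y')^2 + (3/2) y^2 gives
    ∂L/∂y = 3 y,   ∂L/∂y' = y'.
Euler-Lagrange: y'' − 3 y = 0.
With k = sqrt(3), the general solution is
    y(x) = A cosh(sqrt(3) x) + B sinh(sqrt(3) x).
Fixed left endpoint y(0) = 1 ⇒ A = 1.
The right endpoint x = 9 is free, so the natural (transversality) condition is ∂L/∂y' |_{x=9} = 0, i.e. y'(9) = 0.
Compute y'(x) = A k sinh(k x) + B k cosh(k x), so
    y'(9) = A k sinh(k·9) + B k cosh(k·9) = 0
    ⇒ B = −A tanh(k·9) = − tanh(sqrt(3)·9).
Therefore the extremal is
    y(x) = cosh(sqrt(3) x) − tanh(sqrt(3)·9) sinh(sqrt(3) x).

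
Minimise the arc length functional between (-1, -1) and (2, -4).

Arc-length functional: J[y] = ∫ sqrt(1 + (y')^2) dx.
Lagrangian L = sqrt(1 + (y')^2) has no explicit y dependence, so ∂L/∂y = 0 and the Euler-Lagrange equation gives
    d/dx( y' / sqrt(1 + (y')^2) ) = 0  ⇒  y' / sqrt(1 + (y')^2) = const.
Hence y' is constant, so y(x) is affine.
Fitting the endpoints (-1, -1) and (2, -4):
    slope m = ((-4) − (-1)) / (2 − (-1)) = -1,
    intercept c = (-1) − m·(-1) = -2.
Extremal: y(x) = -x - 2.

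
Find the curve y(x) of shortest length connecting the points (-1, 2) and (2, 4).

Arc-length functional: J[y] = ∫ sqrt(1 + (y')^2) dx.
Lagrangian L = sqrt(1 + (y')^2) has no explicit y dependence, so ∂L/∂y = 0 and the Euler-Lagrange equation gives
    d/dx( y' / sqrt(1 + (y')^2) ) = 0  ⇒  y' / sqrt(1 + (y')^2) = const.
Hence y' is constant, so y(x) is affine.
Fitting the endpoints (-1, 2) and (2, 4):
    slope m = (4 − 2) / (2 − (-1)) = 2/3,
    intercept c = 2 − m·(-1) = 8/3.
Extremal: y(x) = (2/3) x + 8/3.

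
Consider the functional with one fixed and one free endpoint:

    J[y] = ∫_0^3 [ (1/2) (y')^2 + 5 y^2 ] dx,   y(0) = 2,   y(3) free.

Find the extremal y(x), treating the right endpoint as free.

The Lagrangian L = (1/2) (y')^2 + 5 y^2 gives
    ∂L/∂y = 10 y,   ∂L/∂y' = y'.
Euler-Lagrange: y'' − 10 y = 0.
With k = sqrt(10), the general solution is
    y(x) = A cosh(sqrt(10) x) + B sinh(sqrt(10) x).
Fixed left endpoint y(0) = 2 ⇒ A = 2.
The right endpoint x = 3 is free, so the natural (transversality) condition is ∂L/∂y' |_{x=3} = 0, i.e. y'(3) = 0.
Compute y'(x) = A k sinh(k x) + B k cosh(k x), so
    y'(3) = A k sinh(k·3) + B k cosh(k·3) = 0
    ⇒ B = −A tanh(k·3) = − 2 tanh(sqrt(10)·3).
Therefore the extremal is
    y(x) = 2 cosh(sqrt(10) x) − 2 tanh(sqrt(10)·3) sinh(sqrt(10) x).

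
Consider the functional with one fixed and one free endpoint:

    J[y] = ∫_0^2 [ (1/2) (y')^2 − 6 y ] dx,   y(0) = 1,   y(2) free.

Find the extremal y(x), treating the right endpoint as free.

The Lagrangian L = (1/2) (y')^2 − 6 y gives
    ∂L/∂y = −6,   ∂L/∂y' = y'.
Euler-Lagrange: d/dx(y') − (−6) = 0, i.e. y'' + 6 = 0, so
    y(x) = −(6/2) x^2 + C1 x + C2.
Fixed left endpoint y(0) = 1 ⇒ C2 = 1.
The right endpoint x = 2 is free, so the natural (transversality) condition is ∂L/∂y' |_{x=2} = 0, i.e. y'(2) = 0.
Compute y'(x) = −6 x + C1, so y'(2) = −12 + C1 = 0 ⇒ C1 = 12.
Therefore the extremal is
    y(x) = −3 x^2 + 12 x + 1.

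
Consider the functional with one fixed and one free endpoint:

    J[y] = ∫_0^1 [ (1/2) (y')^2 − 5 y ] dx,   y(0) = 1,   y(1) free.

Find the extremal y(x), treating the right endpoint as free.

The Lagrangian L = (1/2) (y')^2 − 5 y gives
    ∂L/∂y = −5,   ∂L/∂y' = y'.
Euler-Lagrange: d/dx(y') − (−5) = 0, i.e. y'' + 5 = 0, so
    y(x) = −(5/2) x^2 + C1 x + C2.
Fixed left endpoint y(0) = 1 ⇒ C2 = 1.
The right endpoint x = 1 is free, so the natural (transversality) condition is ∂L/∂y' |_{x=1} = 0, i.e. y'(1) = 0.
Compute y'(x) = −5 x + C1, so y'(1) = −5 + C1 = 0 ⇒ C1 = 5.
Therefore the extremal is
    y(x) = −(5/2) x^2 + 5 x + 1.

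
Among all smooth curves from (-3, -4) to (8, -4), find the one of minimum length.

Arc-length functional: J[y] = ∫ sqrt(1 + (y')^2) dx.
Lagrangian L = sqrt(1 + (y')^2) has no explicit y dependence, so ∂L/∂y = 0 and the Euler-Lagrange equation gives
    d/dx( y' / sqrt(1 + (y')^2) ) = 0  ⇒  y' / sqrt(1 + (y')^2) = const.
Hence y' is constant, so y(x) is affine.
Fitting the endpoints (-3, -4) and (8, -4):
    slope m = ((-4) − (-4)) / (8 − (-3)) = 0,
    intercept c = (-4) − m·(-3) = -4.
Extremal: y(x) = -4.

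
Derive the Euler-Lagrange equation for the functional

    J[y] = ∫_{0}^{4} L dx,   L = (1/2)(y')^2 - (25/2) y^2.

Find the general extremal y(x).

The Lagrangian is L = (1/2)(y')^2 - (25/2) y^2.
∂L/∂y = -25y.
∂L/∂y' = y'.
The Euler-Lagrange equation d/dx(∂L/∂y') − ∂L/∂y = 0 becomes:
    y'' + 25 y = 0
General solution: y(x) = A sin(5x) + B cos(5x), where A and B are arbitrary constants fixed by the endpoint conditions.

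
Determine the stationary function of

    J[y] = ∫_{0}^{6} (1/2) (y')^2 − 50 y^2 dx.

The Lagrangian is L = (1/2) (y')^2 − 50 y^2.
Compute ∂L/∂y = -100y, ∂L/∂y' = y'.
The Euler-Lagrange equation d/dx(∂L/∂y') − ∂L/∂y = 0 reduces to
    y'' + 100 y = 0.
Its general solution is
    y(x) = A sin(10x) + B cos(10x),
with A, B fixed by the endpoint conditions.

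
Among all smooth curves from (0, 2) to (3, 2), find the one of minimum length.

Arc-length functional: J[y] = ∫ sqrt(1 + (y')^2) dx.
Lagrangian L = sqrt(1 + (y')^2) has no explicit y dependence, so ∂L/∂y = 0 and the Euler-Lagrange equation gives
    d/dx( y' / sqrt(1 + (y')^2) ) = 0  ⇒  y' / sqrt(1 + (y')^2) = const.
Hence y' is constant, so y(x) is affine.
Fitting the endpoints (0, 2) and (3, 2):
    slope m = (2 − 2) / (3 − 0) = 0,
    intercept c = 2 − m·0 = 2.
Extremal: y(x) = 2.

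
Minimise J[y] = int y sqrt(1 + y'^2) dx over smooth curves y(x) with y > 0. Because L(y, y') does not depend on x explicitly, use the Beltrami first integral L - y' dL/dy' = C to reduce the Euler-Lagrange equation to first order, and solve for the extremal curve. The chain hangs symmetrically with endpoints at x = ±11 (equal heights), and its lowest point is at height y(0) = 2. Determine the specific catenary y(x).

The Lagrangian L(y, y') = y sqrt(1 + y'^2) has no explicit x dependence, so the Beltrami identity applies:
    L − y' ∂L/∂y' = C.
Compute ∂L/∂y' = y · y' / sqrt(1 + y'^2). Then
    L − y' ∂L/∂y'
    = y sqrt(1 + y'^2) − y · y'^2 / sqrt(1 + y'^2)
    = y (1 + y'^2 − y'^2) / sqrt(1 + y'^2)
    = y / sqrt(1 + y'^2) = C.
Squaring gives y^2 = C^2 (1 + y'^2), i.e.
    y'^2 = y^2 / C^2 − 1.
Separating variables,
    dy / sqrt(y^2 − C^2) = dx / C,
and integrating gives arccosh(y / C) = (x − a)/C, so
    y(x) = C cosh((x − a)/C),
the catenary. The constants C and a are fixed by the two endpoint conditions (and, for the hanging-chain problem, the length constraint selects C).
Now fit the given data. The endpoints x = ±11 are symmetric at equal height, so the catenary is even about its minimum: a = 0 and y(x) = C cosh(x/C). The lowest point is y(0) = C cosh(0) = C, and we are told y(0) = 2, so C = 2. Therefore
    y(x) = 2 cosh(x/2),
and at the endpoints
    y(±11) = 2 cosh(11/2).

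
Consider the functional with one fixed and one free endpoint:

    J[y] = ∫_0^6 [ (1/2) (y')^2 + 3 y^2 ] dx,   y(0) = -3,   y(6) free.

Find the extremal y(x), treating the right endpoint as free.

The Lagrangian L = (1/2) (y')^2 + 3 y^2 gives
    ∂L/∂y = 6 y,   ∂L/∂y' = y'.
Euler-Lagrange: y'' − 6 y = 0.
With k = sqrt(6), the general solution is
    y(x) = A cosh(sqrt(6) x) + B sinh(sqrt(6) x).
Fixed left endpoint y(0) = -3 ⇒ A = -3.
The right endpoint x = 6 is free, so the natural (transversality) condition is ∂L/∂y' |_{x=6} = 0, i.e. y'(6) = 0.
Compute y'(x) = A k sinh(k x) + B k cosh(k x), so
    y'(6) = A k sinh(k·6) + B k cosh(k·6) = 0
    ⇒ B = −A tanh(k·6) = 3 tanh(sqrt(6)·6).
Therefore the extremal is
    y(x) = −3 cosh(sqrt(6) x) + 3 tanh(sqrt(6)·6) sinh(sqrt(6) x).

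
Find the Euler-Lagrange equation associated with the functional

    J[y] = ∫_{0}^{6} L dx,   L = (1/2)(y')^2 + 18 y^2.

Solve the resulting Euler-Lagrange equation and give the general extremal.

The Lagrangian is L = (1/2)(y')^2 + 18 y^2.
∂L/∂y = 36y.
∂L/∂y' = y'.
The Euler-Lagrange equation d/dx(∂L/∂y') − ∂L/∂y = 0 becomes:
    y'' - 36 y = 0
General solution: y(x) = A e^(6x) + B e^(-6x), where A and B are arbitrary constants fixed by the endpoint conditions.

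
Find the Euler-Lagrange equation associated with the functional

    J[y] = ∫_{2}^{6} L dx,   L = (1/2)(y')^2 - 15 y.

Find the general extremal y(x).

The Lagrangian is L = (1/2)(y')^2 - 15 y.
∂L/∂y = -15.
∂L/∂y' = y'.
The Euler-Lagrange equation d/dx(∂L/∂y') − ∂L/∂y = 0 becomes:
    y'' + 15 = 0
General solution: y(x) = -(15/2) x^2 + A x + B, where A and B are arbitrary constants fixed by the endpoint conditions.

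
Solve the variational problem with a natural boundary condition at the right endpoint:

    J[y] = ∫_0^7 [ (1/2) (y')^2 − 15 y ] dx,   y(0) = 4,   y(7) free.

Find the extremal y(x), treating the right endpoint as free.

The Lagrangian L = (1/2) (y')^2 − 15 y gives
    ∂L/∂y = −15,   ∂L/∂y' = y'.
Euler-Lagrange: d/dx(y') − (−15) = 0, i.e. y'' + 15 = 0, so
    y(x) = −(15/2) x^2 + C1 x + C2.
Fixed left endpoint y(0) = 4 ⇒ C2 = 4.
The right endpoint x = 7 is free, so the natural (transversality) condition is ∂L/∂y' |_{x=7} = 0, i.e. y'(7) = 0.
Compute y'(x) = −15 x + C1, so y'(7) = −105 + C1 = 0 ⇒ C1 = 105.
Therefore the extremal is
    y(x) = −(15/2) x^2 + 105 x + 4.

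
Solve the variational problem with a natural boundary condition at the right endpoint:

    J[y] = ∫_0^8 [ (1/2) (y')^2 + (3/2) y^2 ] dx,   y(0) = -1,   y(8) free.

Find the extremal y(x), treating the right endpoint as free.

The Lagrangian L = (1/2) (y')^2 + (3/2) y^2 gives
    ∂L/∂y = 3 y,   ∂L/∂y' = y'.
Euler-Lagrange: y'' − 3 y = 0.
With k = sqrt(3), the general solution is
    y(x) = A cosh(sqrt(3) x) + B sinh(sqrt(3) x).
Fixed left endpoint y(0) = -1 ⇒ A = -1.
The right endpoint x = 8 is free, so the natural (transversality) condition is ∂L/∂y' |_{x=8} = 0, i.e. y'(8) = 0.
Compute y'(x) = A k sinh(k x) + B k cosh(k x), so
    y'(8) = A k sinh(k·8) + B k cosh(k·8) = 0
    ⇒ B = −A tanh(k·8) = tanh(sqrt(3)·8).
Therefore the extremal is
    y(x) = −cosh(sqrt(3) x) + tanh(sqrt(3)·8) sinh(sqrt(3) x).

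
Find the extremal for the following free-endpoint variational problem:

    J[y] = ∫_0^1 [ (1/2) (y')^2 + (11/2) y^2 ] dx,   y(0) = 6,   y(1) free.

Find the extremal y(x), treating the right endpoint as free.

The Lagrangian L = (1/2) (y')^2 + (11/2) y^2 gives
    ∂L/∂y = 11 y,   ∂L/∂y' = y'.
Euler-Lagrange: y'' − 11 y = 0.
With k = sqrt(11), the general solution is
    y(x) = A cosh(sqrt(11) x) + B sinh(sqrt(11) x).
Fixed left endpoint y(0) = 6 ⇒ A = 6.
The right endpoint x = 1 is free, so the natural (transversality) condition is ∂L/∂y' |_{x=1} = 0, i.e. y'(1) = 0.
Compute y'(x) = A k sinh(k x) + B k cosh(k x), so
    y'(1) = A k sinh(k·1) + B k cosh(k·1) = 0
    ⇒ B = −A tanh(k·1) = − 6 tanh(sqrt(11)·1).
Therefore the extremal is
    y(x) = 6 cosh(sqrt(11) x) − 6 tanh(sqrt(11)·1) sinh(sqrt(11) x).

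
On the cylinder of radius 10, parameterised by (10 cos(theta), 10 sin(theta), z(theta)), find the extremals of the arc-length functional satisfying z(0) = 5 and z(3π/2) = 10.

Parameterise the cylinder of radius R = 10 as
    r(θ) = (10 cos θ, 10 sin θ, z(θ)).
The arc-length element is
    ds = sqrt(100 + (dz/dθ)^2) dθ,
so the Lagrangian is L = sqrt(100 + z'^2).
L depends on z' only, not on z or θ, so ∂L/∂z = 0 and
    ∂L/∂z' = z' / sqrt(100 + z'^2).
The Euler-Lagrange equation gives
    d/dθ( z' / sqrt(100 + z'^2) ) = 0,
so z' is constant. Integrating once:
    z(θ) = a θ + b,
a helix on the cylinder (a straight line when the cylinder is unrolled). The constants a, b are determined by the endpoint conditions.
With endpoint conditions z(0) = 5 and z(3π/2) = 10: from z(0) = b we get b = 5, and a·3π/2 + 5 = 10 gives a = 10/(3π), so
    z(θ) = (10/(3π)) θ + 5.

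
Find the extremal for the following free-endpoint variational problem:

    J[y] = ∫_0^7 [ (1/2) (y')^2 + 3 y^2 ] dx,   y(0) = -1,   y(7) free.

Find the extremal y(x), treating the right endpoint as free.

The Lagrangian L = (1/2) (y')^2 + 3 y^2 gives
    ∂L/∂y = 6 y,   ∂L/∂y' = y'.
Euler-Lagrange: y'' − 6 y = 0.
With k = sqrt(6), the general solution is
    y(x) = A cosh(sqrt(6) x) + B sinh(sqrt(6) x).
Fixed left endpoint y(0) = -1 ⇒ A = -1.
The right endpoint x = 7 is free, so the natural (transversality) condition is ∂L/∂y' |_{x=7} = 0, i.e. y'(7) = 0.
Compute y'(x) = A k sinh(k x) + B k cosh(k x), so
    y'(7) = A k sinh(k·7) + B k cosh(k·7) = 0
    ⇒ B = −A tanh(k·7) = tanh(sqrt(6)·7).
Therefore the extremal is
    y(x) = −cosh(sqrt(6) x) + tanh(sqrt(6)·7) sinh(sqrt(6) x).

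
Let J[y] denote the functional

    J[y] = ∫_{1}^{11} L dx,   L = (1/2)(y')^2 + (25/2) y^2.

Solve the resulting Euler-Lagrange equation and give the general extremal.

The Lagrangian is L = (1/2)(y')^2 + (25/2) y^2.
∂L/∂y = 25y.
∂L/∂y' = y'.
The Euler-Lagrange equation d/dx(∂L/∂y') − ∂L/∂y = 0 becomes:
    y'' - 25 y = 0
General solution: y(x) = A e^(5x) + B e^(-5x), where A and B are arbitrary constants fixed by the endpoint conditions.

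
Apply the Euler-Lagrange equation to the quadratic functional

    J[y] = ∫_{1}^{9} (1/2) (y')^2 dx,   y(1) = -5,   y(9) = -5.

The Lagrangian is L = (1/2) (y')^2.
Compute ∂L/∂y = 0, ∂L/∂y' = y'.
The Euler-Lagrange equation d/dx(∂L/∂y') − ∂L/∂y = 0 reduces to
    y'' = 0.
Its general solution is
    y(x) = A x + B,
with A, B fixed by the endpoint conditions.
Applying the endpoint conditions y(1) = -5 and y(9) = -5: solve A·1 + B = -5 and A·9 + B = -5. Subtracting gives A(9 − 1) = -5 − -5, so A = 0, and B = -5 − A·1 = -5. Therefore
    y(x) = -5.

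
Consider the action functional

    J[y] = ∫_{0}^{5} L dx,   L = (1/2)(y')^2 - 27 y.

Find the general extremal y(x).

The Lagrangian is L = (1/2)(y')^2 - 27 y.
∂L/∂y = -27.
∂L/∂y' = y'.
The Euler-Lagrange equation d/dx(∂L/∂y') − ∂L/∂y = 0 becomes:
    y'' + 27 = 0
General solution: y(x) = -(27/2) x^2 + A x + B, where A and B are arbitrary constants fixed by the endpoint conditions.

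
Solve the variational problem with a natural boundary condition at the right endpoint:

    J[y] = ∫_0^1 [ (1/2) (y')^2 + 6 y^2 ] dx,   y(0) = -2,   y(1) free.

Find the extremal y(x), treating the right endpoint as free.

The Lagrangian L = (1/2) (y')^2 + 6 y^2 gives
    ∂L/∂y = 12 y,   ∂L/∂y' = y'.
Euler-Lagrange: y'' − 12 y = 0.
With k = sqrt(12), the general solution is
    y(x) = A cosh(sqrt(12) x) + B sinh(sqrt(12) x).
Fixed left endpoint y(0) = -2 ⇒ A = -2.
The right endpoint x = 1 is free, so the natural (transversality) condition is ∂L/∂y' |_{x=1} = 0, i.e. y'(1) = 0.
Compute y'(x) = A k sinh(k x) + B k cosh(k x), so
    y'(1) = A k sinh(k·1) + B k cosh(k·1) = 0
    ⇒ B = −A tanh(k·1) = 2 tanh(sqrt(12)·1).
Therefore the extremal is
    y(x) = −2 cosh(sqrt(12) x) + 2 tanh(sqrt(12)·1) sinh(sqrt(12) x).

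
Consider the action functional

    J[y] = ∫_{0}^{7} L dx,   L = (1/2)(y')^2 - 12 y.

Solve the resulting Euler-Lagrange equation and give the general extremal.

The Lagrangian is L = (1/2)(y')^2 - 12 y.
∂L/∂y = -12.
∂L/∂y' = y'.
The Euler-Lagrange equation d/dx(∂L/∂y') − ∂L/∂y = 0 becomes:
    y'' + 12 = 0
General solution: y(x) = -6 x^2 + A x + B, where A and B are arbitrary constants fixed by the endpoint conditions.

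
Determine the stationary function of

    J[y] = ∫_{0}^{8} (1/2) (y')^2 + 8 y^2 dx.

The Lagrangian is L = (1/2) (y')^2 + 8 y^2.
Compute ∂L/∂y = 16y, ∂L/∂y' = y'.
The Euler-Lagrange equation d/dx(∂L/∂y') − ∂L/∂y = 0 reduces to
    y'' − 16 y = 0.
Its general solution is
    y(x) = A e^(4x) + B e^(−4x),
with A, B fixed by the endpoint conditions.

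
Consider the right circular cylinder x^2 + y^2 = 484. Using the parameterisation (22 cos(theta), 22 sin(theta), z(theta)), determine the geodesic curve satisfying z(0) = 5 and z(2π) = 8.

Parameterise the cylinder of radius R = 22 as
    r(θ) = (22 cos θ, 22 sin θ, z(θ)).
The arc-length element is
    ds = sqrt(484 + (dz/dθ)^2) dθ,
so the Lagrangian is L = sqrt(484 + z'^2).
L depends on z' only, not on z or θ, so ∂L/∂z = 0 and
    ∂L/∂z' = z' / sqrt(484 + z'^2).
The Euler-Lagrange equation gives
    d/dθ( z' / sqrt(484 + z'^2) ) = 0,
so z' is constant. Integrating once:
    z(θ) = a θ + b,
a helix on the cylinder (a straight line when the cylinder is unrolled). The constants a, b are determined by the endpoint conditions.
With endpoint conditions z(0) = 5 and z(2π) = 8: from z(0) = b we get b = 5, and a·2π + 5 = 8 gives a = 3/(2π), so
    z(θ) = (3/(2π)) θ + 5.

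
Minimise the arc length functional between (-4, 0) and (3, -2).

Arc-length functional: J[y] = ∫ sqrt(1 + (y')^2) dx.
Lagrangian L = sqrt(1 + (y')^2) has no explicit y dependence, so ∂L/∂y = 0 and the Euler-Lagrange equation gives
    d/dx( y' / sqrt(1 + (y')^2) ) = 0  ⇒  y' / sqrt(1 + (y')^2) = const.
Hence y' is constant, so y(x) is affine.
Fitting the endpoints (-4, 0) and (3, -2):
    slope m = ((-2) − 0) / (3 − (-4)) = -2/7,
    intercept c = 0 − m·(-4) = -8/7.
Extremal: y(x) = (-2/7) x - 8/7.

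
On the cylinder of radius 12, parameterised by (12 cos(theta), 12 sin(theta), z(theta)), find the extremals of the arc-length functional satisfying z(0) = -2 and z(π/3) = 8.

Parameterise the cylinder of radius R = 12 as
    r(θ) = (12 cos θ, 12 sin θ, z(θ)).
The arc-length element is
    ds = sqrt(144 + (dz/dθ)^2) dθ,
so the Lagrangian is L = sqrt(144 + z'^2).
L depends on z' only, not on z or θ, so ∂L/∂z = 0 and
    ∂L/∂z' = z' / sqrt(144 + z'^2).
The Euler-Lagrange equation gives
    d/dθ( z' / sqrt(144 + z'^2) ) = 0,
so z' is constant. Integrating once:
    z(θ) = a θ + b,
a helix on the cylinder (a straight line when the cylinder is unrolled). The constants a, b are determined by the endpoint conditions.
With endpoint conditions z(0) = -2 and z(π/3) = 8: from z(0) = b we get b = -2, and a·π/3 + -2 = 8 gives a = 30/π, so
    z(θ) = (30/π) θ − 2.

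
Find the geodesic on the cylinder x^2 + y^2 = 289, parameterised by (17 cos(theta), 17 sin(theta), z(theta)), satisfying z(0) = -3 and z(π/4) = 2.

Parameterise the cylinder of radius R = 17 as
    r(θ) = (17 cos θ, 17 sin θ, z(θ)).
The arc-length element is
    ds = sqrt(289 + (dz/dθ)^2) dθ,
so the Lagrangian is L = sqrt(289 + z'^2).
L depends on z' only, not on z or θ, so ∂L/∂z = 0 and
    ∂L/∂z' = z' / sqrt(289 + z'^2).
The Euler-Lagrange equation gives
    d/dθ( z' / sqrt(289 + z'^2) ) = 0,
so z' is constant. Integrating once:
    z(θ) = a θ + b,
a helix on the cylinder (a straight line when the cylinder is unrolled). The constants a, b are determined by the endpoint conditions.
With endpoint conditions z(0) = -3 and z(π/4) = 2: from z(0) = b we get b = -3, and a·π/4 + -3 = 2 gives a = 20/π, so
    z(θ) = (20/π) θ − 3.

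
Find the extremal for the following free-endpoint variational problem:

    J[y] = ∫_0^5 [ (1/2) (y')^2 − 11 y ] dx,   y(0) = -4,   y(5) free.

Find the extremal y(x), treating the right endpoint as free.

The Lagrangian L = (1/2) (y')^2 − 11 y gives
    ∂L/∂y = −11,   ∂L/∂y' = y'.
Euler-Lagrange: d/dx(y') − (−11) = 0, i.e. y'' + 11 = 0, so
    y(x) = −(11/2) x^2 + C1 x + C2.
Fixed left endpoint y(0) = -4 ⇒ C2 = -4.
The right endpoint x = 5 is free, so the natural (transversality) condition is ∂L/∂y' |_{x=5} = 0, i.e. y'(5) = 0.
Compute y'(x) = −11 x + C1, so y'(5) = −55 + C1 = 0 ⇒ C1 = 55.
Therefore the extremal is
    y(x) = −(11/2) x^2 + 55 x − 4.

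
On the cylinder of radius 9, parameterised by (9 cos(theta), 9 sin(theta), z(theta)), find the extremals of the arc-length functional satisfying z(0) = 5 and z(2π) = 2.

Parameterise the cylinder of radius R = 9 as
    r(θ) = (9 cos θ, 9 sin θ, z(θ)).
The arc-length element is
    ds = sqrt(81 + (dz/dθ)^2) dθ,
so the Lagrangian is L = sqrt(81 + z'^2).
L depends on z' only, not on z or θ, so ∂L/∂z = 0 and
    ∂L/∂z' = z' / sqrt(81 + z'^2).
The Euler-Lagrange equation gives
    d/dθ( z' / sqrt(81 + z'^2) ) = 0,
so z' is constant. Integrating once:
    z(θ) = a θ + b,
a helix on the cylinder (a straight line when the cylinder is unrolled). The constants a, b are determined by the endpoint conditions.
With endpoint conditions z(0) = 5 and z(2π) = 2: from z(0) = b we get b = 5, and a·2π + 5 = 2 gives a = -3/(2π), so
    z(θ) = (-3/(2π)) θ + 5.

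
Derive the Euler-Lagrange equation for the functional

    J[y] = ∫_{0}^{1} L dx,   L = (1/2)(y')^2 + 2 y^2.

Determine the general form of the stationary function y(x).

The Lagrangian is L = (1/2)(y')^2 + 2 y^2.
∂L/∂y = 4y.
∂L/∂y' = y'.
The Euler-Lagrange equation d/dx(∂L/∂y') − ∂L/∂y = 0 becomes:
    y'' - 4 y = 0
General solution: y(x) = A e^(2x) + B e^(-2x), where A and B are arbitrary constants fixed by the endpoint conditions.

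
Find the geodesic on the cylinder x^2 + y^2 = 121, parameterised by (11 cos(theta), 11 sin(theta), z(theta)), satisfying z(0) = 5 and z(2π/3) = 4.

Parameterise the cylinder of radius R = 11 as
    r(θ) = (11 cos θ, 11 sin θ, z(θ)).
The arc-length element is
    ds = sqrt(121 + (dz/dθ)^2) dθ,
so the Lagrangian is L = sqrt(121 + z'^2).
L depends on z' only, not on z or θ, so ∂L/∂z = 0 and
    ∂L/∂z' = z' / sqrt(121 + z'^2).
The Euler-Lagrange equation gives
    d/dθ( z' / sqrt(121 + z'^2) ) = 0,
so z' is constant. Integrating once:
    z(θ) = a θ + b,
a helix on the cylinder (a straight line when the cylinder is unrolled). The constants a, b are determined by the endpoint conditions.
With endpoint conditions z(0) = 5 and z(2π/3) = 4: from z(0) = b we get b = 5, and a·2π/3 + 5 = 4 gives a = -3/(2π), so
    z(θ) = (-3/(2π)) θ + 5.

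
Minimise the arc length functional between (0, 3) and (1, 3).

Arc-length functional: J[y] = ∫ sqrt(1 + (y')^2) dx.
Lagrangian L = sqrt(1 + (y')^2) has no explicit y dependence, so ∂L/∂y = 0 and the Euler-Lagrange equation gives
    d/dx( y' / sqrt(1 + (y')^2) ) = 0  ⇒  y' / sqrt(1 + (y')^2) = const.
Hence y' is constant, so y(x) is affine.
Fitting the endpoints (0, 3) and (1, 3):
    slope m = (3 − 3) / (1 − 0) = 0,
    intercept c = 3 − m·0 = 3.
Extremal: y(x) = 3.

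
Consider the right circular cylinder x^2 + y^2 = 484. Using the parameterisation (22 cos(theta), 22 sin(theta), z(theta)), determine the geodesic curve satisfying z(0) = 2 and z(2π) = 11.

Parameterise the cylinder of radius R = 22 as
    r(θ) = (22 cos θ, 22 sin θ, z(θ)).
The arc-length element is
    ds = sqrt(484 + (dz/dθ)^2) dθ,
so the Lagrangian is L = sqrt(484 + z'^2).
L depends on z' only, not on z or θ, so ∂L/∂z = 0 and
    ∂L/∂z' = z' / sqrt(484 + z'^2).
The Euler-Lagrange equation gives
    d/dθ( z' / sqrt(484 + z'^2) ) = 0,
so z' is constant. Integrating once:
    z(θ) = a θ + b,
a helix on the cylinder (a straight line when the cylinder is unrolled). The constants a, b are determined by the endpoint conditions.
With endpoint conditions z(0) = 2 and z(2π) = 11: from z(0) = b we get b = 2, and a·2π + 2 = 11 gives a = 9/(2π), so
    z(θ) = (9/(2π)) θ + 2.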